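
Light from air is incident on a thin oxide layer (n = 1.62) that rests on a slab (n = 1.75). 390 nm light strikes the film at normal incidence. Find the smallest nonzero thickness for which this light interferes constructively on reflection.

120 nm

Top surface (1.0 → 1.62): reflection off a higher-index medium gives a half-wave phase shift.
Bottom surface (1.62 → 1.75): reflection off a higher-index medium gives a half-wave phase shift.
Net: no relative phase inversion (both shifts match).
So the condition for constructive reflection is 2 n t = m λ.
The smallest nonzero thickness corresponds to m = 1: t = m λ / (2 n) = 1.00 × 390 / (2 × 1.62) = 120 nm.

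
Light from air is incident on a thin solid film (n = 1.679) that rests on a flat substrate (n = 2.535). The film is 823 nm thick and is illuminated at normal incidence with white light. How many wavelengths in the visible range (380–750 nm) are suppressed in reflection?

Top surface (1.0 → 1.679): reflection off a higher-index medium gives a half-wave phase shift.
Bottom surface (1.679 → 2.535): reflection off a higher-index medium gives a half-wave phase shift.
The two reflections carry the same phase change, so no net offset.
With no net inversion, destructive interference in reflection requires 2 n t = (m + ½) λ.
λ = 2 n t / (m + ½) = 2764 / (m + ½) nm.
m=3: 790 nm (IR); m=4: 614 nm (visible); m=5: 502 nm (visible); m=6: 425 nm (visible); m=7: 368 nm (UV).

3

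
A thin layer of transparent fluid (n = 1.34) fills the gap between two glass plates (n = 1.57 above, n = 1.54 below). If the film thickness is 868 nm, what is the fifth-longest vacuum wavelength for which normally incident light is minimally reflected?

Top surface (1.57 → 1.34): reflection off a lower-index medium gives no phase shift.
At the lower boundary (n = 1.34 to n = 1.54) the reflected ray undergoes a half-wave phase shift.
Net: one phase inversion between the two reflected rays.
For weak reflection here: 2 n t = m λ.
λ = 2 n t / m. The fifth-longest wavelength is m = 5: λ = 2 × 1.34 × 868 / 5.00 = 465 nm.

465 nm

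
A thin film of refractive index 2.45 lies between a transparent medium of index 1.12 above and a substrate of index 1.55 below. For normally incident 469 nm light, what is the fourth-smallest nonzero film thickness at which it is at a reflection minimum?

Top surface (1.12 → 2.45): reflection off a higher-index medium gives a half-wave phase shift.
Ray reflecting at the bottom interface goes from n = 2.45 toward n = 1.55: no phase shift.
Net: one phase inversion between the two reflected rays.
With one net inversion, destructive interference in reflection requires 2 n t = m λ.
The fourth-smallest nonzero thickness corresponds to m = 4: t = m λ / (2 n) = 4.00 × 469 / (2 × 2.45) = 383 nm.

383 nm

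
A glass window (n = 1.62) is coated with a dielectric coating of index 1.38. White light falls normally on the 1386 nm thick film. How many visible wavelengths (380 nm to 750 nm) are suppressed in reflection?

5

At the upper boundary (n = 1.0 to n = 1.38) the reflected ray undergoes a half-wave phase shift.
At the lower boundary (n = 1.38 to n = 1.62) the reflected ray undergoes a half-wave phase shift.
Net: no relative phase inversion (both shifts match).
So the condition for destructive reflection is 2 n t = (m + ½) λ.
λ = 2 n t / (m + ½) = 3825 / (m + ½) nm.
m=4: 850 nm (IR); m=5: 696 nm (visible); m=6: 589 nm (visible); m=7: 510 nm (visible); m=8: 450 nm (visible); m=9: 403 nm (visible); m=10: 364 nm (UV).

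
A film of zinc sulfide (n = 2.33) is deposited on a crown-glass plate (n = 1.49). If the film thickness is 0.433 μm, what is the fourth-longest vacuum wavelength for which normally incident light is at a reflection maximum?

577 nm

At the upper boundary (n = 1.0 to n = 2.33) the reflected ray undergoes a half-wave phase shift.
At the lower boundary (n = 2.33 to n = 1.49) the reflected ray undergoes no phase shift.
The two reflections differ by half a wavelength.
So the condition for constructive reflection is 2 n t = (m + ½) λ.
λ = 2 n t / (m + ½). The fourth-longest wavelength is m = 3: λ = 2 × 2.33 × 433 / 3.50 = 577 nm.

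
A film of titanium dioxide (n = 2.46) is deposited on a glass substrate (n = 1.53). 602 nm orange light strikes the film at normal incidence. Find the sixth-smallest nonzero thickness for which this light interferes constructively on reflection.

Top surface (1.0 → 2.46): reflection off a higher-index medium gives a half-wave phase shift.
At the lower boundary (n = 2.46 to n = 1.53) the reflected ray undergoes no phase shift.
Exactly one π shift → a net half-wave offset.
So the condition for constructive reflection is 2 n t = (m + ½) λ.
The sixth-smallest nonzero thickness corresponds to m = 5: t = (m + ½) λ / (2 n) = 5.50 × 602 / (2 × 2.46) = 673 nm.

673 nm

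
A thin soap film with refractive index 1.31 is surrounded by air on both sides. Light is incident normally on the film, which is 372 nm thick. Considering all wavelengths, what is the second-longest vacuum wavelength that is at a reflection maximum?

Top surface (1.0 → 1.31): reflection off a higher-index medium gives a half-wave phase shift.
At the lower boundary (n = 1.31 to n = 1.0) the reflected ray undergoes no phase shift.
Exactly one π shift → a net half-wave offset.
With one net inversion, constructive interference in reflection requires 2 n t = (m + ½) λ.
λ = 2 n t / (m + ½). The second-longest wavelength is m = 1: λ = 2 × 1.31 × 372 / 1.50 = 650 nm.

650 nm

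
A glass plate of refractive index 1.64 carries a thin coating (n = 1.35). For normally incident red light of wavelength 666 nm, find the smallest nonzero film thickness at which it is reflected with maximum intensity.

Top surface (1.0 → 1.35): reflection off a higher-index medium gives a half-wave phase shift.
Ray reflecting at the bottom interface goes from n = 1.35 toward n = 1.64: a half-wave phase shift.
The two reflections carry the same phase change, so no net offset.
So the condition for constructive reflection is 2 n t = m λ.
Minimum nonzero at m = 1: t = λ / (2 n) = 666 / (2 × 1.35) = 247 nm.

247 nm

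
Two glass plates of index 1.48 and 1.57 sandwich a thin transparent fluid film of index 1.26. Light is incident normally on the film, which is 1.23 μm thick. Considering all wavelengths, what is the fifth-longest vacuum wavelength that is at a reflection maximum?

At the upper boundary (n = 1.48 to n = 1.26) the reflected ray undergoes no phase shift.
Ray reflecting at the bottom interface goes from n = 1.26 toward n = 1.57: a half-wave phase shift.
The two reflections differ by half a wavelength.
With one net inversion, constructive interference in reflection requires 2 n t = (m + ½) λ.
λ = 2 n t / (m + ½). The fifth-longest wavelength is m = 4: λ = 2 × 1.26 × 1230 / 4.50 = 689 nm.

689 nm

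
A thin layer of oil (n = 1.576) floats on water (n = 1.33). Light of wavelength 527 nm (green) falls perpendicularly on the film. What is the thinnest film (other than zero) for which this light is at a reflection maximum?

At the upper boundary (n = 1.0 to n = 1.576) the reflected ray undergoes a half-wave phase shift.
At the lower boundary (n = 1.576 to n = 1.33) the reflected ray undergoes no phase shift.
Net: one phase inversion between the two reflected rays.
For bright reflection here: 2 n t = (m + ½) λ.
Minimum at m = 0: t = λ / (4 n) = 527 / (4 × 1.576) = 83.6 nm.

83.6 nm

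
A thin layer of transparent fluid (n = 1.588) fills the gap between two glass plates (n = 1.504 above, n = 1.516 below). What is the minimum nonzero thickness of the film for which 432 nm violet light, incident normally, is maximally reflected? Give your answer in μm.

Ray reflecting at the top interface goes from n = 1.504 toward n = 1.588: a half-wave phase shift.
Bottom surface (1.588 → 1.516): reflection off a lower-index medium gives no phase shift.
Exactly one π shift → a net half-wave offset.
With one net inversion, constructive interference in reflection requires 2 n t = (m + ½) λ.
Minimum at m = 0: t = λ / (4 n) = 432 / (4 × 1.588) = 68.0 nm.

0.0680 μm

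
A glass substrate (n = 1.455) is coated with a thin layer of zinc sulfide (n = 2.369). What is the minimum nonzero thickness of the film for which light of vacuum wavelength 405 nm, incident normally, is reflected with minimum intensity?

85.5 nm

Ray reflecting at the top interface goes from n = 1.0 toward n = 2.369: a half-wave phase shift.
At the lower boundary (n = 2.369 to n = 1.455) the reflected ray undergoes no phase shift.
The two reflections differ by half a wavelength.
So the condition for destructive reflection is 2 n t = m λ.
Minimum nonzero at m = 1: t = λ / (2 n) = 405 / (2 × 2.369) = 85.5 nm.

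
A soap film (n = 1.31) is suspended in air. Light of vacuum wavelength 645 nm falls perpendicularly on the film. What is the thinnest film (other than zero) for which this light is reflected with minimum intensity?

246 nm

At the upper boundary (n = 1.0 to n = 1.31) the reflected ray undergoes a half-wave phase shift.
Ray reflecting at the bottom interface goes from n = 1.31 toward n = 1.0: no phase shift.
The two reflections differ by half a wavelength.
For weak reflection here: 2 n t = m λ.
Minimum nonzero at m = 1: t = λ / (2 n) = 645 / (2 × 1.31) = 246 nm.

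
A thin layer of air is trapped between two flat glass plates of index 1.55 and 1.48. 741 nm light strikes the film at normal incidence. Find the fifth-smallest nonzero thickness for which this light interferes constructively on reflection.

1667 nm

Ray reflecting at the top interface goes from n = 1.55 toward n = 1.0: no phase shift.
Bottom surface (1.0 → 1.48): reflection off a higher-index medium gives a half-wave phase shift.
The two reflections differ by half a wavelength.
For bright reflection here: 2 n t = (m + ½) λ.
The fifth-smallest nonzero thickness corresponds to m = 4: t = (m + ½) λ / (2 n) = 4.50 × 741 / (2 × 1.0) = 1667 nm.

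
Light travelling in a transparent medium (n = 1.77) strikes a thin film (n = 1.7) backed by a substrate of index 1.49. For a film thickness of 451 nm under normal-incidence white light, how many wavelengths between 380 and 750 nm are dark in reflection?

Ray reflecting at the top interface goes from n = 1.77 toward n = 1.7: no phase shift.
Ray reflecting at the bottom interface goes from n = 1.7 toward n = 1.49: no phase shift.
Net: no relative phase inversion (both shifts match).
With no net inversion, destructive interference in reflection requires 2 n t = (m + ½) λ.
λ = 2 n t / (m + ½) = 1533 / (m + ½) nm.
m=1: 1022 nm (IR); m=2: 613 nm (visible); m=3: 438 nm (visible); m=4: 341 nm (UV).

2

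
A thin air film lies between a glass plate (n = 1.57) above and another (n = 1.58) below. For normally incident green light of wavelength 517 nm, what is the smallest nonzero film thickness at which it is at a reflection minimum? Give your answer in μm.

0.259 μm

Top surface (1.57 → 1.0): reflection off a lower-index medium gives no phase shift.
Bottom surface (1.0 → 1.58): reflection off a higher-index medium gives a half-wave phase shift.
Exactly one π shift → a net half-wave offset.
For dark reflection here: 2 n t = m λ.
The smallest nonzero thickness corresponds to m = 1: t = m λ / (2 n) = 1.00 × 517 / (2 × 1.0) = 259 nm.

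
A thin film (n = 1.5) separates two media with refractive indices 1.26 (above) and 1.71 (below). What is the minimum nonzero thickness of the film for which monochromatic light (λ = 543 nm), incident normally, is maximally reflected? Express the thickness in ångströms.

Top surface (1.26 → 1.5): reflection off a higher-index medium gives a half-wave phase shift.
At the lower boundary (n = 1.5 to n = 1.71) the reflected ray undergoes a half-wave phase shift.
Zero or two π shifts → no net half-wave offset.
So the condition for constructive reflection is 2 n t = m λ.
Minimum nonzero at m = 1: t = λ / (2 n) = 543 / (2 × 1.5) = 181 nm.

1810 Å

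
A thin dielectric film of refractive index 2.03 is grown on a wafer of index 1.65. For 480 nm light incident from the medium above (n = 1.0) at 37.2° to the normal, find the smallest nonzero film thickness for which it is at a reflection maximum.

Ray reflecting at the top interface goes from n = 1.0 toward n = 2.03: a half-wave phase shift.
Ray reflecting at the bottom interface goes from n = 2.03 toward n = 1.65: no phase shift.
Net: one phase inversion between the two reflected rays.
For maximum reflection here: 2 n t cos θ_r = (m + ½) λ.
Snell's law: 1.0 sin 37.2° = 2.03 sin θ_r → sin θ_r = 0.298, cos θ_r = 0.955.
Minimum at m = 0: t = λ / (4 n cos θ_r) = 480 / (4 × 2.03 × 0.955) = 61.9 nm.

61.9 nm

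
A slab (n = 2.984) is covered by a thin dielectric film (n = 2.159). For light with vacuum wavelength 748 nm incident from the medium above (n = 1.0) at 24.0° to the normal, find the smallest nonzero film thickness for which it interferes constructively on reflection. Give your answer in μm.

0.176 μm

At the upper boundary (n = 1.0 to n = 2.159) the reflected ray undergoes a half-wave phase shift.
At the lower boundary (n = 2.159 to n = 2.984) the reflected ray undergoes a half-wave phase shift.
Net: no relative phase inversion (both shifts match).
So the condition for constructive reflection is 2 n t cos θ_r = m λ.
Snell's law: 1.0 sin 24.0° = 2.159 sin θ_r → sin θ_r = 0.188, cos θ_r = 0.982.
Minimum nonzero at m = 1: t = λ / (2 n cos θ_r) = 748 / (2 × 2.159 × 0.982) = 176 nm.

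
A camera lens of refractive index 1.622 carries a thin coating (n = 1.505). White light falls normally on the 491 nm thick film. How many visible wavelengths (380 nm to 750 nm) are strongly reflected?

2

At the upper boundary (n = 1.0 to n = 1.505) the reflected ray undergoes a half-wave phase shift.
Bottom surface (1.505 → 1.622): reflection off a higher-index medium gives a half-wave phase shift.
Zero or two π shifts → no net half-wave offset.
So the condition for constructive reflection is 2 n t = m λ.
λ = 2 n t / m = 1478 / m nm.
m=1: 1478 nm (IR); m=2: 739 nm (visible); m=3: 493 nm (visible); m=4: 369 nm (UV).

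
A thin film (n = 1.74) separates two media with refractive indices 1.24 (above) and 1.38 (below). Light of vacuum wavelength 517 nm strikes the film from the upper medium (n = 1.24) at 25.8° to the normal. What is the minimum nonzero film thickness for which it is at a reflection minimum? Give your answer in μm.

At the upper boundary (n = 1.24 to n = 1.74) the reflected ray undergoes a half-wave phase shift.
Ray reflecting at the bottom interface goes from n = 1.74 toward n = 1.38: no phase shift.
The two reflections differ by half a wavelength.
So the condition for destructive reflection is 2 n t cos θ_r = m λ.
Snell's law: 1.24 sin 25.8° = 1.74 sin θ_r → sin θ_r = 0.310, cos θ_r = 0.951.
Minimum nonzero at m = 1: t = λ / (2 n cos θ_r) = 517 / (2 × 1.74 × 0.951) = 156 nm.

0.156 μm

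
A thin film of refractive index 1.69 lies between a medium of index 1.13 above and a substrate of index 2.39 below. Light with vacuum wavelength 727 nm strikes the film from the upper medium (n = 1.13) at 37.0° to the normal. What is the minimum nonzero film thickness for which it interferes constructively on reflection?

At the upper boundary (n = 1.13 to n = 1.69) the reflected ray undergoes a half-wave phase shift.
At the lower boundary (n = 1.69 to n = 2.39) the reflected ray undergoes a half-wave phase shift.
The two reflections carry the same phase change, so no net offset.
With no net inversion, constructive interference in reflection requires 2 n t cos θ_r = m λ.
Snell's law: 1.13 sin 37.0° = 1.69 sin θ_r → sin θ_r = 0.402, cos θ_r = 0.915.
Minimum nonzero at m = 1: t = λ / (2 n cos θ_r) = 727 / (2 × 1.69 × 0.915) = 235 nm.

235 nm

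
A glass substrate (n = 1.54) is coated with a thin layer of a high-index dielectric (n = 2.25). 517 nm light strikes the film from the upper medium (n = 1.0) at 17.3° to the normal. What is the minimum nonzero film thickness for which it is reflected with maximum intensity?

58.0 nm

Ray reflecting at the top interface goes from n = 1.0 toward n = 2.25: a half-wave phase shift.
Ray reflecting at the bottom interface goes from n = 2.25 toward n = 1.54: no phase shift.
Exactly one π shift → a net half-wave offset.
With one net inversion, constructive interference in reflection requires 2 n t cos θ_r = (m + ½) λ.
Snell's law: 1.0 sin 17.3° = 2.25 sin θ_r → sin θ_r = 0.132, cos θ_r = 0.991.
Minimum at m = 0: t = λ / (4 n cos θ_r) = 517 / (4 × 2.25 × 0.991) = 58.0 nm.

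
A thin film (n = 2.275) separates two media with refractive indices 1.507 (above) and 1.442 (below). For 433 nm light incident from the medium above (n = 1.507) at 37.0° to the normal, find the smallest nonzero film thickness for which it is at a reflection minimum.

104 nm

Ray reflecting at the top interface goes from n = 1.507 toward n = 2.275: a half-wave phase shift.
Ray reflecting at the bottom interface goes from n = 2.275 toward n = 1.442: no phase shift.
Exactly one π shift → a net half-wave offset.
With one net inversion, destructive interference in reflection requires 2 n t cos θ_r = m λ.
Snell's law: 1.507 sin 37.0° = 2.275 sin θ_r → sin θ_r = 0.399, cos θ_r = 0.917.
Minimum nonzero at m = 1: t = λ / (2 n cos θ_r) = 433 / (2 × 2.275 × 0.917) = 104 nm.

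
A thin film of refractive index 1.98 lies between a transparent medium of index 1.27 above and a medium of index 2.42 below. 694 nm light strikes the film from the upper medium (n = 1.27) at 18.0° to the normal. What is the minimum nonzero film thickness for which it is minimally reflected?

89.4 nm

Ray reflecting at the top interface goes from n = 1.27 toward n = 1.98: a half-wave phase shift.
At the lower boundary (n = 1.98 to n = 2.42) the reflected ray undergoes a half-wave phase shift.
Net: no relative phase inversion (both shifts match).
So the condition for destructive reflection is 2 n t cos θ_r = (m + ½) λ.
Snell's law: 1.27 sin 18.0° = 1.98 sin θ_r → sin θ_r = 0.198, cos θ_r = 0.980.
Minimum at m = 0: t = λ / (4 n cos θ_r) = 694 / (4 × 1.98 × 0.980) = 89.4 nm.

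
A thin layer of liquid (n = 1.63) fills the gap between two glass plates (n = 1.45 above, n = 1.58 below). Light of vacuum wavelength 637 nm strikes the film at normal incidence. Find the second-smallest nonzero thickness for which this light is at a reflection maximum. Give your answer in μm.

Ray reflecting at the top interface goes from n = 1.45 toward n = 1.63: a half-wave phase shift.
Bottom surface (1.63 → 1.58): reflection off a lower-index medium gives no phase shift.
The two reflections differ by half a wavelength.
For bright reflection here: 2 n t = (m + ½) λ.
The second-smallest nonzero thickness corresponds to m = 1: t = (m + ½) λ / (2 n) = 1.50 × 637 / (2 × 1.63) = 293 nm.

0.293 μm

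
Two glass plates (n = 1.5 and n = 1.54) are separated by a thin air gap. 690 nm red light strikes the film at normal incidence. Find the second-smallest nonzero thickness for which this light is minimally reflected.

At the upper boundary (n = 1.5 to n = 1.0) the reflected ray undergoes no phase shift.
At the lower boundary (n = 1.0 to n = 1.54) the reflected ray undergoes a half-wave phase shift.
Exactly one π shift → a net half-wave offset.
So the condition for destructive reflection is 2 n t = m λ.
The second-smallest nonzero thickness corresponds to m = 2: t = m λ / (2 n) = 2.00 × 690 / (2 × 1.0) = 690 nm.

690 nm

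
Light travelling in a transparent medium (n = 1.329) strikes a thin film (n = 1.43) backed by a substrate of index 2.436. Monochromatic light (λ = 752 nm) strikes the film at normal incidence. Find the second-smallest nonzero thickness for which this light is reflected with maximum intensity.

526 nm

Top surface (1.329 → 1.43): reflection off a higher-index medium gives a half-wave phase shift.
Bottom surface (1.43 → 2.436): reflection off a higher-index medium gives a half-wave phase shift.
Net: no relative phase inversion (both shifts match).
So the condition for constructive reflection is 2 n t = m λ.
The second-smallest nonzero thickness corresponds to m = 2: t = m λ / (2 n) = 2.00 × 752 / (2 × 1.43) = 526 nm.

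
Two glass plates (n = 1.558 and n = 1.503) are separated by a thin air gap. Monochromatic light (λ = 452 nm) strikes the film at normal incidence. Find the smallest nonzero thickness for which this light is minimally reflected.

Top surface (1.558 → 1.0): reflection off a lower-index medium gives no phase shift.
Bottom surface (1.0 → 1.503): reflection off a higher-index medium gives a half-wave phase shift.
Exactly one π shift → a net half-wave offset.
With one net inversion, destructive interference in reflection requires 2 n t = m λ.
The smallest nonzero thickness corresponds to m = 1: t = m λ / (2 n) = 1.00 × 452 / (2 × 1.0) = 226 nm.

226 nm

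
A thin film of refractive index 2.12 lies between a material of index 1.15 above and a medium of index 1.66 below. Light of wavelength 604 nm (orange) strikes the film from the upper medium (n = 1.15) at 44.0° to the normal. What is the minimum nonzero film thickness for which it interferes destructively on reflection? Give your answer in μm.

Ray reflecting at the top interface goes from n = 1.15 toward n = 2.12: a half-wave phase shift.
At the lower boundary (n = 2.12 to n = 1.66) the reflected ray undergoes no phase shift.
Exactly one π shift → a net half-wave offset.
With one net inversion, destructive interference in reflection requires 2 n t cos θ_r = m λ.
Snell's law: 1.15 sin 44.0° = 2.12 sin θ_r → sin θ_r = 0.377, cos θ_r = 0.926.
Minimum nonzero at m = 1: t = λ / (2 n cos θ_r) = 604 / (2 × 2.12 × 0.926) = 154 nm.

0.154 μm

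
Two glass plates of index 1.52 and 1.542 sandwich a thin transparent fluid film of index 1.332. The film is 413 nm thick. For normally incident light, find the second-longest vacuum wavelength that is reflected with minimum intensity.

At the upper boundary (n = 1.52 to n = 1.332) the reflected ray undergoes no phase shift.
At the lower boundary (n = 1.332 to n = 1.542) the reflected ray undergoes a half-wave phase shift.
Net: one phase inversion between the two reflected rays.
For minimum reflection here: 2 n t = m λ.
λ = 2 n t / m. The second-longest wavelength is m = 2: λ = 2 × 1.332 × 413 / 2.00 = 550 nm.

550 nm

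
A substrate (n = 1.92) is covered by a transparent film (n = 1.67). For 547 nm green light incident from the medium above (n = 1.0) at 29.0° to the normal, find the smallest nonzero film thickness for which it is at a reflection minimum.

Ray reflecting at the top interface goes from n = 1.0 toward n = 1.67: a half-wave phase shift.
Ray reflecting at the bottom interface goes from n = 1.67 toward n = 1.92: a half-wave phase shift.
The two reflections carry the same phase change, so no net offset.
With no net inversion, destructive interference in reflection requires 2 n t cos θ_r = (m + ½) λ.
Snell's law: 1.0 sin 29.0° = 1.67 sin θ_r → sin θ_r = 0.290, cos θ_r = 0.957.
Minimum at m = 0: t = λ / (4 n cos θ_r) = 547 / (4 × 1.67 × 0.957) = 85.6 nm.

85.6 nm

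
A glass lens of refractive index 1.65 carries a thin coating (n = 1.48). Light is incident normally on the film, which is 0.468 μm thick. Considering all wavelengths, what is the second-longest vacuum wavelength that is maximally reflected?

Ray reflecting at the top interface goes from n = 1.0 toward n = 1.48: a half-wave phase shift.
At the lower boundary (n = 1.48 to n = 1.65) the reflected ray undergoes a half-wave phase shift.
Zero or two π shifts → no net half-wave offset.
With no net inversion, constructive interference in reflection requires 2 n t = m λ.
λ = 2 n t / m. The second-longest wavelength is m = 2: λ = 2 × 1.48 × 468 / 2.00 = 693 nm.

693 nm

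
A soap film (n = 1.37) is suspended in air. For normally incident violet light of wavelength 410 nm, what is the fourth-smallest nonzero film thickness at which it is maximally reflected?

At the upper boundary (n = 1.0 to n = 1.37) the reflected ray undergoes a half-wave phase shift.
Bottom surface (1.37 → 1.0): reflection off a lower-index medium gives no phase shift.
The two reflections differ by half a wavelength.
For maximum reflection here: 2 n t = (m + ½) λ.
The fourth-smallest nonzero thickness corresponds to m = 3: t = (m + ½) λ / (2 n) = 3.50 × 410 / (2 × 1.37) = 524 nm.

524 nm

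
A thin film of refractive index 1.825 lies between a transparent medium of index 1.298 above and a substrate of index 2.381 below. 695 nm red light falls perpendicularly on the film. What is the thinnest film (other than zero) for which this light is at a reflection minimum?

95.2 nm

Ray reflecting at the top interface goes from n = 1.298 toward n = 1.825: a half-wave phase shift.
At the lower boundary (n = 1.825 to n = 2.381) the reflected ray undergoes a half-wave phase shift.
The two reflections carry the same phase change, so no net offset.
For minimum reflection here: 2 n t = (m + ½) λ.
Minimum at m = 0: t = λ / (4 n) = 695 / (4 × 1.825) = 95.2 nm.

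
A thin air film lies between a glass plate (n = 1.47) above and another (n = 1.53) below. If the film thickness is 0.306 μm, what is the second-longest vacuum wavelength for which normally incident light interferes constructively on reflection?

408 nm

At the upper boundary (n = 1.47 to n = 1.0) the reflected ray undergoes no phase shift.
Bottom surface (1.0 → 1.53): reflection off a higher-index medium gives a half-wave phase shift.
Exactly one π shift → a net half-wave offset.
So the condition for constructive reflection is 2 n t = (m + ½) λ.
λ = 2 n t / (m + ½). The second-longest wavelength is m = 1: λ = 2 × 1.0 × 306 / 1.50 = 408 nm.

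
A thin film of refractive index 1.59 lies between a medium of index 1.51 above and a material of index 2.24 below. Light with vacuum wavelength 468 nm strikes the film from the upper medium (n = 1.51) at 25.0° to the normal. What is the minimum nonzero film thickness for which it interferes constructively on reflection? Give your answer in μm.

Top surface (1.51 → 1.59): reflection off a higher-index medium gives a half-wave phase shift.
Ray reflecting at the bottom interface goes from n = 1.59 toward n = 2.24: a half-wave phase shift.
Zero or two π shifts → no net half-wave offset.
So the condition for constructive reflection is 2 n t cos θ_r = m λ.
Snell's law: 1.51 sin 25.0° = 1.59 sin θ_r → sin θ_r = 0.401, cos θ_r = 0.916.
Minimum nonzero at m = 1: t = λ / (2 n cos θ_r) = 468 / (2 × 1.59 × 0.916) = 161 nm.

0.161 μm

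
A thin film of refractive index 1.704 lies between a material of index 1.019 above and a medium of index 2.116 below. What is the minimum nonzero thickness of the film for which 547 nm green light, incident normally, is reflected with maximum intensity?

161 nm

At the upper boundary (n = 1.019 to n = 1.704) the reflected ray undergoes a half-wave phase shift.
Bottom surface (1.704 → 2.116): reflection off a higher-index medium gives a half-wave phase shift.
The two reflections carry the same phase change, so no net offset.
For strong reflection here: 2 n t = m λ.
Minimum nonzero at m = 1: t = λ / (2 n) = 547 / (2 × 1.704) = 161 nm.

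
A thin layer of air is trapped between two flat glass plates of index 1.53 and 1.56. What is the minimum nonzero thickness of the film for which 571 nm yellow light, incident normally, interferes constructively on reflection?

143 nm

Top surface (1.53 → 1.0): reflection off a lower-index medium gives no phase shift.
Bottom surface (1.0 → 1.56): reflection off a higher-index medium gives a half-wave phase shift.
Exactly one π shift → a net half-wave offset.
So the condition for constructive reflection is 2 n t = (m + ½) λ.
Minimum at m = 0: t = λ / (4 n) = 571 / (4 × 1.0) = 143 nm.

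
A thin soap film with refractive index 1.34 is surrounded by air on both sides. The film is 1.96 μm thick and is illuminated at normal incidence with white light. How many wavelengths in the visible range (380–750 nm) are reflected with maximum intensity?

Top surface (1.0 → 1.34): reflection off a higher-index medium gives a half-wave phase shift.
Bottom surface (1.34 → 1.0): reflection off a lower-index medium gives no phase shift.
Exactly one π shift → a net half-wave offset.
For strong reflection here: 2 n t = (m + ½) λ.
λ = 2 n t / (m + ½) = 5253 / (m + ½) nm.
m=6: 808 nm (IR); m=7: 700 nm (visible); m=8: 618 nm (visible); m=9: 553 nm (visible); m=10: 500 nm (visible); m=11: 457 nm (visible); m=12: 420 nm (visible); m=13: 389 nm (visible); m=14: 362 nm (UV).

7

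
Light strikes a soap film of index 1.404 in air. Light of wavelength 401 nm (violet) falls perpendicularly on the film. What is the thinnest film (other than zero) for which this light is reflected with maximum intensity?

Top surface (1.0 → 1.404): reflection off a higher-index medium gives a half-wave phase shift.
Ray reflecting at the bottom interface goes from n = 1.404 toward n = 1.0: no phase shift.
Exactly one π shift → a net half-wave offset.
With one net inversion, constructive interference in reflection requires 2 n t = (m + ½) λ.
Minimum at m = 0: t = λ / (4 n) = 401 / (4 × 1.404) = 71.4 nm.

71.4 nm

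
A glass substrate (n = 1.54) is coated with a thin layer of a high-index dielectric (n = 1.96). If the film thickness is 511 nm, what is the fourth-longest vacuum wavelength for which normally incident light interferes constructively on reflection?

Ray reflecting at the top interface goes from n = 1.0 toward n = 1.96: a half-wave phase shift.
Bottom surface (1.96 → 1.54): reflection off a lower-index medium gives no phase shift.
Exactly one π shift → a net half-wave offset.
For strong reflection here: 2 n t = (m + ½) λ.
λ = 2 n t / (m + ½). The fourth-longest wavelength is m = 3: λ = 2 × 1.96 × 511 / 3.50 = 572 nm.

572 nm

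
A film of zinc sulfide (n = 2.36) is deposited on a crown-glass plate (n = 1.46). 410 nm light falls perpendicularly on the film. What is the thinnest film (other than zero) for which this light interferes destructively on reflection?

Ray reflecting at the top interface goes from n = 1.0 toward n = 2.36: a half-wave phase shift.
Ray reflecting at the bottom interface goes from n = 2.36 toward n = 1.46: no phase shift.
Net: one phase inversion between the two reflected rays.
So the condition for destructive reflection is 2 n t = m λ.
Minimum nonzero at m = 1: t = λ / (2 n) = 410 / (2 × 2.36) = 86.9 nm.

86.9 nm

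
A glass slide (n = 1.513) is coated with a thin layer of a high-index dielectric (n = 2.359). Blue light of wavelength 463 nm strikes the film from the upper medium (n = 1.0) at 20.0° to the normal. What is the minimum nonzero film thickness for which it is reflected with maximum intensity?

Ray reflecting at the top interface goes from n = 1.0 toward n = 2.359: a half-wave phase shift.
At the lower boundary (n = 2.359 to n = 1.513) the reflected ray undergoes no phase shift.
Exactly one π shift → a net half-wave offset.
For maximum reflection here: 2 n t cos θ_r = (m + ½) λ.
Snell's law: 1.0 sin 20.0° = 2.359 sin θ_r → sin θ_r = 0.145, cos θ_r = 0.989.
Minimum at m = 0: t = λ / (4 n cos θ_r) = 463 / (4 × 2.359 × 0.989) = 49.6 nm.

49.6 nm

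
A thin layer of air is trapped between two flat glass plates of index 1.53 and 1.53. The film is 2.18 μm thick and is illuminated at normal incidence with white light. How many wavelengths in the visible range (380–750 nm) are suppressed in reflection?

Ray reflecting at the top interface goes from n = 1.53 toward n = 1.0: no phase shift.
Bottom surface (1.0 → 1.53): reflection off a higher-index medium gives a half-wave phase shift.
The two reflections differ by half a wavelength.
So the condition for destructive reflection is 2 n t = m λ.
λ = 2 n t / m = 4360 / m nm.
m=5: 872 nm (IR); m=6: 727 nm (visible); m=7: 623 nm (visible); m=8: 545 nm (visible); m=9: 484 nm (visible); m=10: 436 nm (visible); m=11: 396 nm (visible); m=12: 363 nm (UV).

6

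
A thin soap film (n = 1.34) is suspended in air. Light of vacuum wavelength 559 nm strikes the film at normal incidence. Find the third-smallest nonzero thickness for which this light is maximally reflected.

521 nm

Ray reflecting at the top interface goes from n = 1.0 toward n = 1.34: a half-wave phase shift.
Ray reflecting at the bottom interface goes from n = 1.34 toward n = 1.0: no phase shift.
Exactly one π shift → a net half-wave offset.
With one net inversion, constructive interference in reflection requires 2 n t = (m + ½) λ.
The third-smallest nonzero thickness corresponds to m = 2: t = (m + ½) λ / (2 n) = 2.50 × 559 / (2 × 1.34) = 521 nm.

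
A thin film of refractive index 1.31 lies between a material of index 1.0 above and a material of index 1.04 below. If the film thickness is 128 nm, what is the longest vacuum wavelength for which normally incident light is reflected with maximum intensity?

671 nm

At the upper boundary (n = 1.0 to n = 1.31) the reflected ray undergoes a half-wave phase shift.
Bottom surface (1.31 → 1.04): reflection off a lower-index medium gives no phase shift.
Net: one phase inversion between the two reflected rays.
With one net inversion, constructive interference in reflection requires 2 n t = (m + ½) λ.
λ = 2 n t / (m + ½). The longest wavelength is m = 0: λ = 2 × 1.31 × 128 / 0.500 = 671 nm.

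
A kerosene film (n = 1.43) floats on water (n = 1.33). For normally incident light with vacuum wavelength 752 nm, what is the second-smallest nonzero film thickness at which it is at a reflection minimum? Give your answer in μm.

0.526 μm

Ray reflecting at the top interface goes from n = 1.0 toward n = 1.43: a half-wave phase shift.
Bottom surface (1.43 → 1.33): reflection off a lower-index medium gives no phase shift.
Net: one phase inversion between the two reflected rays.
With one net inversion, destructive interference in reflection requires 2 n t = m λ.
The second-smallest nonzero thickness corresponds to m = 2: t = m λ / (2 n) = 2.00 × 752 / (2 × 1.43) = 526 nm.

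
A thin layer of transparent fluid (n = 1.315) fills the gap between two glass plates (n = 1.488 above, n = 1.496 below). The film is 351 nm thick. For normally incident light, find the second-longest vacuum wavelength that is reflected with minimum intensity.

Ray reflecting at the top interface goes from n = 1.488 toward n = 1.315: no phase shift.
At the lower boundary (n = 1.315 to n = 1.496) the reflected ray undergoes a half-wave phase shift.
Exactly one π shift → a net half-wave offset.
For weak reflection here: 2 n t = m λ.
λ = 2 n t / m. The second-longest wavelength is m = 2: λ = 2 × 1.315 × 351 / 2.00 = 462 nm.

462 nm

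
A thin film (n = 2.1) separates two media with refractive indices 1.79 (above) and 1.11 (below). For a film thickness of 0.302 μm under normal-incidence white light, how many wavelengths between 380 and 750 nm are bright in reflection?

Top surface (1.79 → 2.1): reflection off a higher-index medium gives a half-wave phase shift.
Bottom surface (2.1 → 1.11): reflection off a lower-index medium gives no phase shift.
Exactly one π shift → a net half-wave offset.
With one net inversion, constructive interference in reflection requires 2 n t = (m + ½) λ.
λ = 2 n t / (m + ½) = 1268 / (m + ½) nm.
m=1: 846 nm (IR); m=2: 507 nm (visible); m=3: 362 nm (UV).

1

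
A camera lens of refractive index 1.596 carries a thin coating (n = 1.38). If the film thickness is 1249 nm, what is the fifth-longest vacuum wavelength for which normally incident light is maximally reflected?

Ray reflecting at the top interface goes from n = 1.0 toward n = 1.38: a half-wave phase shift.
Bottom surface (1.38 → 1.596): reflection off a higher-index medium gives a half-wave phase shift.
The two reflections carry the same phase change, so no net offset.
With no net inversion, constructive interference in reflection requires 2 n t = m λ.
λ = 2 n t / m. The fifth-longest wavelength is m = 5: λ = 2 × 1.38 × 1249 / 5.00 = 689 nm.

689 nm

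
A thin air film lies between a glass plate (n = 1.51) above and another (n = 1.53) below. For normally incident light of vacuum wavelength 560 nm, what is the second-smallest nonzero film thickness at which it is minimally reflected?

At the upper boundary (n = 1.51 to n = 1.0) the reflected ray undergoes no phase shift.
Ray reflecting at the bottom interface goes from n = 1.0 toward n = 1.53: a half-wave phase shift.
Exactly one π shift → a net half-wave offset.
For minimum reflection here: 2 n t = m λ.
The second-smallest nonzero thickness corresponds to m = 2: t = m λ / (2 n) = 2.00 × 560 / (2 × 1.0) = 560 nm.

560 nm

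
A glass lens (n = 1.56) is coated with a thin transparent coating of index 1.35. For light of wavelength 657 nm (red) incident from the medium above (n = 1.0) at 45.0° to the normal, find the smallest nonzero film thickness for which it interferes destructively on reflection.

Ray reflecting at the top interface goes from n = 1.0 toward n = 1.35: a half-wave phase shift.
At the lower boundary (n = 1.35 to n = 1.56) the reflected ray undergoes a half-wave phase shift.
The two reflections carry the same phase change, so no net offset.
With no net inversion, destructive interference in reflection requires 2 n t cos θ_r = (m + ½) λ.
Snell's law: 1.0 sin 45.0° = 1.35 sin θ_r → sin θ_r = 0.524, cos θ_r = 0.852.
Minimum at m = 0: t = λ / (4 n cos θ_r) = 657 / (4 × 1.35 × 0.852) = 143 nm.

143 nm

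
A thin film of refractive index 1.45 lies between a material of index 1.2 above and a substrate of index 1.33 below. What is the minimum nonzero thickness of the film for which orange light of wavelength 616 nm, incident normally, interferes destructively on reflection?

Ray reflecting at the top interface goes from n = 1.2 toward n = 1.45: a half-wave phase shift.
Ray reflecting at the bottom interface goes from n = 1.45 toward n = 1.33: no phase shift.
Exactly one π shift → a net half-wave offset.
With one net inversion, destructive interference in reflection requires 2 n t = m λ.
Minimum nonzero at m = 1: t = λ / (2 n) = 616 / (2 × 1.45) = 212 nm.

212 nm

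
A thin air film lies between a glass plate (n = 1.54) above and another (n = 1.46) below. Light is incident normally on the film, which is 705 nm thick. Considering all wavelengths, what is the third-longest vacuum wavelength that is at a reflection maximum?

Ray reflecting at the top interface goes from n = 1.54 toward n = 1.0: no phase shift.
At the lower boundary (n = 1.0 to n = 1.46) the reflected ray undergoes a half-wave phase shift.
The two reflections differ by half a wavelength.
For maximum reflection here: 2 n t = (m + ½) λ.
λ = 2 n t / (m + ½). The third-longest wavelength is m = 2: λ = 2 × 1.0 × 705 / 2.50 = 564 nm.

564 nm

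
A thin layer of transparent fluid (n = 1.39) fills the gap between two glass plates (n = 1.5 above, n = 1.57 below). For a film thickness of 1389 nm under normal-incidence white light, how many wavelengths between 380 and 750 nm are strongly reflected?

5

Top surface (1.5 → 1.39): reflection off a lower-index medium gives no phase shift.
Ray reflecting at the bottom interface goes from n = 1.39 toward n = 1.57: a half-wave phase shift.
Net: one phase inversion between the two reflected rays.
With one net inversion, constructive interference in reflection requires 2 n t = (m + ½) λ.
λ = 2 n t / (m + ½) = 3861 / (m + ½) nm.
m=4: 858 nm (IR); m=5: 702 nm (visible); m=6: 594 nm (visible); m=7: 515 nm (visible); m=8: 454 nm (visible); m=9: 406 nm (visible); m=10: 368 nm (UV).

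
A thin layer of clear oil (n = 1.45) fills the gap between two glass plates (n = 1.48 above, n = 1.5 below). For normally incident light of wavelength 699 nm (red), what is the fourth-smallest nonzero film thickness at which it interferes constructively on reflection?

844 nm

At the upper boundary (n = 1.48 to n = 1.45) the reflected ray undergoes no phase shift.
Bottom surface (1.45 → 1.5): reflection off a higher-index medium gives a half-wave phase shift.
Exactly one π shift → a net half-wave offset.
So the condition for constructive reflection is 2 n t = (m + ½) λ.
The fourth-smallest nonzero thickness corresponds to m = 3: t = (m + ½) λ / (2 n) = 3.50 × 699 / (2 × 1.45) = 844 nm.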